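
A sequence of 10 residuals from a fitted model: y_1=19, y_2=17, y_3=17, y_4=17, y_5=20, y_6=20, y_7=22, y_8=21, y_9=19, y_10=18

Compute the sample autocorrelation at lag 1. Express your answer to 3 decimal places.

Mean ȳ = (19 + 17 + 17 + 17 + 20 + 20 + 22 + 21 + 19 + 18)/10 = 19.0000
Numerator Σ_{t=1}^{9}(y_t−ȳ)(y_{t+1}−ȳ) = 16.0000
Denominator Σ(y_t−ȳ)² = 28.0000
r_1 = 16.0000 / 28.0000 = 0.571

0.571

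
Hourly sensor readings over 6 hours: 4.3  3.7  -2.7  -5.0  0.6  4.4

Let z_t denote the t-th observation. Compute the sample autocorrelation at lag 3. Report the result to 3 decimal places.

Mean z̄ = (4.3 + 3.7 − 2.7 − 5.0 + 0.6 + 4.4)/6 = 0.8833
Σ(z_t−z̄)(z_{t+3}−z̄) = (-20.1014) + (-0.7981) + (-12.6014) = -33.5008
Denominator Σ(z_t−z̄)² = 79.5083
r_3 = -33.5008 / 79.5083 = -0.421

-0.421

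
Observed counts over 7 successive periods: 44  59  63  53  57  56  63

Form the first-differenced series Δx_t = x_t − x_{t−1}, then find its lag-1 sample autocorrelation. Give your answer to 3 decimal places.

-0.091

First differences Δx: 15, 4, -10, 4, -1, 7
Mean of differences = 3.1667
Numerator Σ(Δx_t−Δx̄)(Δx_{t+1}−Δx̄) = -31.5278
Denominator Σ(Δx_t−Δx̄)² = 346.8333
r_1(Δx) = -31.5278 / 346.8333 = -0.091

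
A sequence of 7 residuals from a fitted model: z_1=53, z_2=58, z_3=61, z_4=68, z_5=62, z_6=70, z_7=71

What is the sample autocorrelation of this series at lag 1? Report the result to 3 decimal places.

Mean z̄ = (53 + 58 + 61 + 68 + 62 + 70 + 71)/7 = 63.2857
Deviations from mean: -10.2857, -5.2857, -2.2857, 4.7143, -1.2857, 6.7143, 7.7143
Numerator Σ_{t=1}^{6}(z_t−z̄)(z_{t+1}−z̄) = 92.7755
Denominator Σ(z_t−z̄)² = 267.4286
r_1 = 92.7755 / 267.4286 = 0.347

0.347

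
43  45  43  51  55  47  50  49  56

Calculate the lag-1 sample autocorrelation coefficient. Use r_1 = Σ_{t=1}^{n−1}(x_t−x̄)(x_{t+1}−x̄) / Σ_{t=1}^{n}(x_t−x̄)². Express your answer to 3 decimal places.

Mean x̄ = (43 + 45 + 43 + 51 + 55 + 47 + 50 + 49 + 56)/9 = 48.7778
Numerator Σ_{t=1}^{8}(x_t−x̄)(x_{t+1}−x̄) = 33.2840
Denominator Σ(x_t−x̄)² = 181.5556
r_1 = 33.2840 / 181.5556 = 0.183

0.183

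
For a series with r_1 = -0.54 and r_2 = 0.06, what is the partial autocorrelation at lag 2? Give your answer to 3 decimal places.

-0.327

φ_{22} = (r_2 − r_1²) / (1 − r_1²)
r_1² = (-0.54)² = 0.2916
Numerator = 0.06 − 0.2916 = -0.2316; denominator = 1 − 0.2916 = 0.7084
φ_{22} = -0.2316 / 0.7084 = -0.327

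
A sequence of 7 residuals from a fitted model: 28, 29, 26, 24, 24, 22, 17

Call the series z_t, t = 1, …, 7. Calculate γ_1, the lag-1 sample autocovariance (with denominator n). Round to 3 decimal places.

Mean z̄ = (28 + 29 + 26 + 24 + 24 + 22 + 17)/7 = 24.2857
Deviations: 3.7143, 4.7143, 1.7143, -0.2857, -0.2857, -2.2857, -7.2857
Σ_{t=1}^{6}(z_t−z̄)(z_{t+1}−z̄) = 42.4898
γ_1 = 42.4898 / 7 = 6.070

6.070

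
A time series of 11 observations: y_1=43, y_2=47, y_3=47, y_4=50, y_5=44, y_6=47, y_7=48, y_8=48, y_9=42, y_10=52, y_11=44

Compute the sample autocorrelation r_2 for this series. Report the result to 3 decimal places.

Mean ȳ = (43 + 47 + 47 + 50 + 44 + 47 + 48 + 48 + 42 + 52 + 44)/11 = 46.5455
Numerator Σ_{t=1}^{9}(y_t−ȳ)(y_{t+2}−ȳ) = 10.2231
Denominator Σ(y_t−ȳ)² = 92.7273
r_2 = 10.2231 / 92.7273 = 0.110

0.110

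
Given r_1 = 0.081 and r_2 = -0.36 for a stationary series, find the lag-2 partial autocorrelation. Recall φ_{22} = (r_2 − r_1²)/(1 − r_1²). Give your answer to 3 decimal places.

-0.369

φ_{22} = (r_2 − r_1²) / (1 − r_1²)
r_1² = (0.081)² = 0.006561
Numerator = -0.36 − 0.0066 = -0.3666; denominator = 1 − 0.0066 = 0.9934
φ_{22} = -0.3666 / 0.9934 = -0.369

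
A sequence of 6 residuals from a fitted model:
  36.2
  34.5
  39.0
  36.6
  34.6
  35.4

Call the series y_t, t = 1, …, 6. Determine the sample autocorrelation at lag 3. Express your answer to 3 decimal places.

Mean ȳ = (36.2 + 34.5 + 39.0 + 36.6 + 34.6 + 35.4)/6 = 36.0500
Σ(y_t−ȳ)(y_{t+3}−ȳ) = (0.0825) + (2.2475) + (-1.9175) = 0.4125
Denominator Σ(y_t−ȳ)² = 13.9550
r_3 = 0.4125 / 13.9550 = 0.030

0.030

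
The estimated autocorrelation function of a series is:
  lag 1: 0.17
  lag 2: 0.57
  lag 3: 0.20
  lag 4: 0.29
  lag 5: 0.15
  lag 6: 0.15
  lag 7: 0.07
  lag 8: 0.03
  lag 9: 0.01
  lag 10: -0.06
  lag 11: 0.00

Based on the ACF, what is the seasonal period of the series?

The largest autocorrelation is r_2 = 0.57, with a weaker echo at lag 4 (0.29); the remaining lags stay at or below 0.20.
The dominant spike at lag 2 indicates a seasonal period of 2.

2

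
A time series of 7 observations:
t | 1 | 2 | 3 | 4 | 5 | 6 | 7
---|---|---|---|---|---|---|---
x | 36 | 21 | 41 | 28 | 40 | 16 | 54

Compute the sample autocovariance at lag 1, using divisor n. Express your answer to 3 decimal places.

-95.706

Mean x̄ = (36 + 21 + 41 + 28 + 40 + 16 + 54)/7 = 33.7143
Σ_{t=1}^{6}(x_t−x̄)(x_{t+1}−x̄) = -669.9388
γ_1 = -669.9388 / 7 = -95.706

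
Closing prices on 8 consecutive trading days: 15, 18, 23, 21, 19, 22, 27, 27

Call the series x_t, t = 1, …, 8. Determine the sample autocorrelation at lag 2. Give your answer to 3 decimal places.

-0.185

Mean x̄ = (15 + 18 + 23 + 21 + 19 + 22 + 27 + 27)/8 = 21.5000
Deviations from mean: -6.5000, -3.5000, 1.5000, -0.5000, -2.5000, 0.5000, 5.5000, 5.5000
Numerator Σ_{t=1}^{6}(x_t−x̄)(x_{t+2}−x̄) = -23.0000
Denominator Σ(x_t−x̄)² = 124.0000
r_2 = -23.0000 / 124.0000 = -0.185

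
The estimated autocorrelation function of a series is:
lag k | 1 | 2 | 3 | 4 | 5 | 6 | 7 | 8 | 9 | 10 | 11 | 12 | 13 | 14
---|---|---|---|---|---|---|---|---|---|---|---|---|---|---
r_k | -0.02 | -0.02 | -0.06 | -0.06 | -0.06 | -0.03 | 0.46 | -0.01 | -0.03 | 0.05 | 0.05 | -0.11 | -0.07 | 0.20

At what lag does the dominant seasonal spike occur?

7

The largest autocorrelation is r_7 = 0.46, with a weaker echo at lag 14 (0.20); the remaining lags stay at or below 0.05.
The dominant spike at lag 7 indicates a seasonal period of 7.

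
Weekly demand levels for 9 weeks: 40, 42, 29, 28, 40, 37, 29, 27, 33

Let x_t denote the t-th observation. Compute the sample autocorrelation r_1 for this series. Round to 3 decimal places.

Mean x̄ = (40 + 42 + 29 + 28 + 40 + 37 + 29 + 27 + 33)/9 = 33.8889
Numerator Σ_{t=1}^{8}(x_t−x̄)(x_{t+1}−x̄) = 46.3210
Denominator Σ(x_t−x̄)² = 280.8889
r_1 = 46.3210 / 280.8889 = 0.165

0.165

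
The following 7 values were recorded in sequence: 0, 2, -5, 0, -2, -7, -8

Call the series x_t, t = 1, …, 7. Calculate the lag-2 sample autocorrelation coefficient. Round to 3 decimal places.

Mean x̄ = (0 + 2 − 5 + 0 − 2 − 7 − 8)/7 = -2.8571
Deviations from mean: 2.8571, 4.8571, -2.1429, 2.8571, 0.8571, -4.1429, -5.1429
Numerator Σ_{t=1}^{5}(x_t−x̄)(x_{t+2}−x̄) = -10.3265
Denominator Σ(x_t−x̄)² = 88.8571
r_2 = -10.3265 / 88.8571 = -0.116

-0.116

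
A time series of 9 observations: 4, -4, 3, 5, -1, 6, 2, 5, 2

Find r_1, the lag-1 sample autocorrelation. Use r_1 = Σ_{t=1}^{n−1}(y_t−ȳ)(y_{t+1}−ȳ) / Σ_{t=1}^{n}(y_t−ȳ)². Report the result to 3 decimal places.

-0.451

Mean ȳ = (4 − 4 + 3 + 5 − 1 + 6 + 2 + 5 + 2)/9 = 2.4444
Numerator Σ_{t=1}^{8}(y_t−ȳ)(y_{t+1}−ȳ) = -37.0864
Denominator Σ(y_t−ȳ)² = 82.2222
r_1 = -37.0864 / 82.2222 = -0.451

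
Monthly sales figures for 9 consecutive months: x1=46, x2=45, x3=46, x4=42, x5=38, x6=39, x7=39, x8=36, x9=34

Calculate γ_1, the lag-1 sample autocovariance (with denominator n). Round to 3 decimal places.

Mean x̄ = (46 + 45 + 46 + 42 + 38 + 39 + 39 + 36 + 34)/9 = 40.5556
Σ_{t=1}^{8}(x_t−x̄)(x_{t+1}−x̄) = 95.9136
γ_1 = 95.9136 / 9 = 10.657

10.657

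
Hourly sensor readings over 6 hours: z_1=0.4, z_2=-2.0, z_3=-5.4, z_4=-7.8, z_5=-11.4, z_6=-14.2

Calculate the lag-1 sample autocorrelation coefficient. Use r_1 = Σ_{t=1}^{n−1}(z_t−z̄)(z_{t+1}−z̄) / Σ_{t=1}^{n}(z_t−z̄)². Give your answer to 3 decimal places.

0.510

Mean z̄ = (0.4 − 2.0 − 5.4 − 7.8 − 11.4 − 14.2)/6 = -6.7333
Numerator Σ_{t=1}^{5}(z_t−z̄)(z_{t+1}−z̄) = 78.4756
Denominator Σ(z_t−z̄)² = 153.7333
r_1 = 78.4756 / 153.7333 = 0.510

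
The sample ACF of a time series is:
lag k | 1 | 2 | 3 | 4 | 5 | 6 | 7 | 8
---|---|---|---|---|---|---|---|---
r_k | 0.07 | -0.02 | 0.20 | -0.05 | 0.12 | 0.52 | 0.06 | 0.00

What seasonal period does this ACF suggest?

The largest autocorrelation is r_6 = 0.52; the remaining lags stay at or below 0.20.
The dominant spike at lag 6 indicates a seasonal period of 6.

6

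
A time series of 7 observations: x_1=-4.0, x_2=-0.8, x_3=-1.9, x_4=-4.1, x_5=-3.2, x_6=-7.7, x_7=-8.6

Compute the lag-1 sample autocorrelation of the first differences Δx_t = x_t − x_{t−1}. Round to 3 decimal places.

First differences Δx: 3.2, -1.1, -2.2, 0.9, -4.5, -0.9
Mean of differences = -0.7667
Numerator Σ(Δx_t−Δx̄)(Δx_{t+1}−Δx̄) = -8.9578
Denominator Σ(Δx_t−Δx̄)² = 34.6333
r_1(Δx) = -8.9578 / 34.6333 = -0.259

-0.259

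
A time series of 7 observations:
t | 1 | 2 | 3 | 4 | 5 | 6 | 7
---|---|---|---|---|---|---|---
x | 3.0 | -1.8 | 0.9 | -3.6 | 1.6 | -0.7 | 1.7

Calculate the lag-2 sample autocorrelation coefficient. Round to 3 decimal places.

Mean x̄ = (3.0 − 1.8 + 0.9 − 3.6 + 1.6 − 0.7 + 1.7)/7 = 0.1571
Numerator Σ_{t=1}^{5}(x_t−x̄)(x_{t+2}−x̄) = 15.9835
Denominator Σ(x_t−x̄)² = 31.7771
r_2 = 15.9835 / 31.7771 = 0.503

0.503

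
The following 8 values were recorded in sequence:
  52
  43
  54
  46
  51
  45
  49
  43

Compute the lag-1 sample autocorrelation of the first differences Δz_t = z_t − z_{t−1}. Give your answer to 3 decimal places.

-0.814

First differences Δz: -9, 11, -8, 5, -6, 4, -6
Mean of differences = -1.2857
Numerator Σ(Δz_t−Δz̄)(Δz_{t+1}−Δz̄) = -298.9388
Denominator Σ(Δz_t−Δz̄)² = 367.4286
r_1(Δz) = -298.9388 / 367.4286 = -0.814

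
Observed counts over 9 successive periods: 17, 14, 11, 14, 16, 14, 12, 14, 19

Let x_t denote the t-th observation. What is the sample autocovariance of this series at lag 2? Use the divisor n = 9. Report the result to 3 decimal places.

Mean x̄ = (17 + 14 + 11 + 14 + 16 + 14 + 12 + 14 + 19)/9 = 14.5556
Σ_{t=1}^{7}(x_t−x̄)(x_{t+2}−x̄) = -27.9506
γ_2 = -27.9506 / 9 = -3.106

-3.106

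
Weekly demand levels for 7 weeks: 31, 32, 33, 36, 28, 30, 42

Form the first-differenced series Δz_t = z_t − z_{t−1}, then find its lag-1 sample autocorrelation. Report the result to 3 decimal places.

First differences Δz: 1, 1, 3, -8, 2, 12
Mean of differences = 1.8333
Numerator Σ(Δz_t−Δz̄)(Δz_{t+1}−Δz̄) = -11.6944
Denominator Σ(Δz_t−Δz̄)² = 202.8333
r_1(Δz) = -11.6944 / 202.8333 = -0.058

-0.058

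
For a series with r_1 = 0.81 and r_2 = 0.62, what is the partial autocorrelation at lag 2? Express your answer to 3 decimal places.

φ_{22} = (r_2 − r_1²) / (1 − r_1²)
r_1² = (0.81)² = 0.6561
Numerator = 0.62 − 0.6561 = -0.0361; denominator = 1 − 0.6561 = 0.3439
φ_{22} = -0.0361 / 0.3439 = -0.105

-0.105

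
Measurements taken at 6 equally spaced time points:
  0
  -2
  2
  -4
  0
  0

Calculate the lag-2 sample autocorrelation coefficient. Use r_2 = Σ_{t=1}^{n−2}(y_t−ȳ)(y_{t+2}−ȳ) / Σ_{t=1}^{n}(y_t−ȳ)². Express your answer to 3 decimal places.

Mean ȳ = (0 − 2 + 2 − 4 + 0 + 0)/6 = -0.6667
Deviations from mean: 0.6667, -1.3333, 2.6667, -3.3333, 0.6667, 0.6667
Σ(y_t−ȳ)(y_{t+2}−ȳ) = (1.7778) + (4.4444) + (1.7778) + (-2.2222) = 5.7778
Denominator Σ(y_t−ȳ)² = 21.3333
r_2 = 5.7778 / 21.3333 = 0.271

0.271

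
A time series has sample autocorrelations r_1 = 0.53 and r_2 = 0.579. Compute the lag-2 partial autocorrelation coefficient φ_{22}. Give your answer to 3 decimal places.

φ_{22} = (r_2 − r_1²) / (1 − r_1²)
r_1² = (0.53)² = 0.2809
Numerator = 0.579 − 0.2809 = 0.2981; denominator = 1 − 0.2809 = 0.7191
φ_{22} = 0.2981 / 0.7191 = 0.415

0.415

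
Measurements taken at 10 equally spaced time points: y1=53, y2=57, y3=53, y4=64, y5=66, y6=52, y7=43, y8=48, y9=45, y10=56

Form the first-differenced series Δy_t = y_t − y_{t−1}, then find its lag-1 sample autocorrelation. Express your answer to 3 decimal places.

First differences Δy: 4, -4, 11, 2, -14, -9, 5, -3, 11
Mean of differences = 0.3333
Numerator Σ(Δy_t−Δȳ)(Δy_{t+1}−Δȳ) = -29.1111
Denominator Σ(Δy_t−Δȳ)² = 588.0000
r_1(Δy) = -29.1111 / 588.0000 = -0.050

-0.050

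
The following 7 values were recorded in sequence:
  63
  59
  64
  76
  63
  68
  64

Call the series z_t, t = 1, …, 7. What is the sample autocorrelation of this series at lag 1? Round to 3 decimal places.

-0.145

Mean z̄ = (63 + 59 + 64 + 76 + 63 + 68 + 64)/7 = 65.2857
Deviations from mean: -2.2857, -6.2857, -1.2857, 10.7143, -2.2857, 2.7143, -1.2857
Σ(z_t−z̄)(z_{t+1}−z̄) = (14.3673) + (8.0816) + (-13.7755) + (-24.4898) + (-6.2041) + (-3.4898) = -25.5102
Denominator Σ(z_t−z̄)² = 175.4286
r_1 = -25.5102 / 175.4286 = -0.145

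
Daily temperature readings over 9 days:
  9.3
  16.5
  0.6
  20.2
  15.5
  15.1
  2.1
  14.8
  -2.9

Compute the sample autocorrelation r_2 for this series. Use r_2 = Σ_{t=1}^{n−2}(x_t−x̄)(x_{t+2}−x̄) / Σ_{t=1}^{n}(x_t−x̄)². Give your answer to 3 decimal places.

Mean x̄ = (9.3 + 16.5 + 0.6 + 20.2 + 15.5 + 15.1 + 2.1 + 14.8 − 2.9)/9 = 10.1333
Numerator Σ_{t=1}^{7}(x_t−x̄)(x_{t+2}−x̄) = 155.6378
Denominator Σ(x_t−x̄)² = 543.1000
r_2 = 155.6378 / 543.1000 = 0.287

0.287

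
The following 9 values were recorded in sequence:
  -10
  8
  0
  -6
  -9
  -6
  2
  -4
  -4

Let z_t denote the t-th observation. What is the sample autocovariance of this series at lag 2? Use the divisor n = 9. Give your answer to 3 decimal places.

Mean z̄ = (-10 + 8 + 0 − 6 − 9 − 6 + 2 − 4 − 4)/9 = -3.2222
Σ_{t=1}^{7}(z_t−z̄)(z_{t+2}−z̄) = -95.9877
γ_2 = -95.9877 / 9 = -10.665

-10.665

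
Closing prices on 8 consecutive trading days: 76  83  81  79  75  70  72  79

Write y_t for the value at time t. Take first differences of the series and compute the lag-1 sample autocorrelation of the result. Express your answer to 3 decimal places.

First differences Δy: 7, -2, -2, -4, -5, 2, 7
Mean of differences = 0.4286
Numerator Σ(Δy_t−Δȳ)(Δy_{t+1}−Δȳ) = 26.5306
Denominator Σ(Δy_t−Δȳ)² = 149.7143
r_1(Δy) = 26.5306 / 149.7143 = 0.177

0.177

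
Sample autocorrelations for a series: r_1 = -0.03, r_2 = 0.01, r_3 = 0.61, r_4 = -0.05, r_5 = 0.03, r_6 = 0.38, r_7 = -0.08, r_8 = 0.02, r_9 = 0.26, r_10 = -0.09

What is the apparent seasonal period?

3

The largest autocorrelation is r_3 = 0.61, with weaker echoes at lags 6 (0.38) and 9 (0.26); the remaining lags stay at or below 0.03.
The dominant spike at lag 3 indicates a seasonal period of 3.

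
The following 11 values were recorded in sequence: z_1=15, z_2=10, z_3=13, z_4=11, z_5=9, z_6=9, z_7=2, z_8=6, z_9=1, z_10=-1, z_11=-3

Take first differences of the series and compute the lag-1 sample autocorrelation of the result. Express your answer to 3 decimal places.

-0.688

First differences Δz: -5, 3, -2, -2, 0, -7, 4, -5, -2, -2
Mean of differences = -1.8000
Numerator Σ(Δz_t−Δz̄)(Δz_{t+1}−Δz̄) = -74.0400
Denominator Σ(Δz_t−Δz̄)² = 107.6000
r_1(Δz) = -74.0400 / 107.6000 = -0.688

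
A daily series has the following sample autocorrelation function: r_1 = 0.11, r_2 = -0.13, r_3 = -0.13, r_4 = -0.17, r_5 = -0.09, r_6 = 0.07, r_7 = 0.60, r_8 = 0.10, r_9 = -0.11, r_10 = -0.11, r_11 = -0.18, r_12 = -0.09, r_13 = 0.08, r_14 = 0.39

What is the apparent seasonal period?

7

The largest autocorrelation is r_7 = 0.60, with a weaker echo at lag 14 (0.39); the remaining lags stay at or below 0.11.
The dominant spike at lag 7 indicates a seasonal period of 7.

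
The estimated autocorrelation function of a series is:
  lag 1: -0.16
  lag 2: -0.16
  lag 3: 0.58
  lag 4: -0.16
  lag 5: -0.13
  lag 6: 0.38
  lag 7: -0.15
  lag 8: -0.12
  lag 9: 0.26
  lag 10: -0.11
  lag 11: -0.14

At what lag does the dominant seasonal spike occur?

3

The largest autocorrelation is r_3 = 0.58, with weaker echoes at lags 6 (0.38) and 9 (0.26); the remaining lags stay at or below -0.11.
The dominant spike at lag 3 indicates a seasonal period of 3.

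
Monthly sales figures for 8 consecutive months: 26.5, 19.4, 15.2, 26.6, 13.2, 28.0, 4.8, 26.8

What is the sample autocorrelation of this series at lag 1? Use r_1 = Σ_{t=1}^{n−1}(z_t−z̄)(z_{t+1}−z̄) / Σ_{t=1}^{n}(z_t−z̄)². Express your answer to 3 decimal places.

Mean z̄ = (26.5 + 19.4 + 15.2 + 26.6 + 13.2 + 28.0 + 4.8 + 26.8)/8 = 20.0625
Deviations from mean: 6.4375, -0.6625, -4.8625, 6.5375, -6.8625, 7.9375, -15.2625, 6.7375
Σ(z_t−z̄)(z_{t+1}−z̄) = (-4.2648) + (3.2214) + (-31.7886) + (-44.8636) + (-54.4711) + (-121.1461) + (-102.8311) = -356.1439
Denominator Σ(z_t−z̄)² = 496.6988
r_1 = -356.1439 / 496.6988 = -0.717

-0.717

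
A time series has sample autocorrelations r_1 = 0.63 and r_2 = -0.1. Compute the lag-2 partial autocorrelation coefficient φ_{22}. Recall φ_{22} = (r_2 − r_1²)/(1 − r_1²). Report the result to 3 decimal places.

φ_{22} = (r_2 − r_1²) / (1 − r_1²)
r_1² = (0.63)² = 0.3969
Numerator = -0.1 − 0.3969 = -0.4969; denominator = 1 − 0.3969 = 0.6031
φ_{22} = -0.4969 / 0.6031 = -0.824

-0.824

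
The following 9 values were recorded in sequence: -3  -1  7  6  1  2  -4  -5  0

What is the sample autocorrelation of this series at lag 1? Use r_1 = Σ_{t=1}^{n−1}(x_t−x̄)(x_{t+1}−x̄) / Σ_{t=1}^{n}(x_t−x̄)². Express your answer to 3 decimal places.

0.399

Mean x̄ = (-3 − 1 + 7 + 6 + 1 + 2 − 4 − 5 + 0)/9 = 0.3333
Numerator Σ_{t=1}^{8}(x_t−x̄)(x_{t+1}−x̄) = 55.8889
Denominator Σ(x_t−x̄)² = 140.0000
r_1 = 55.8889 / 140.0000 = 0.399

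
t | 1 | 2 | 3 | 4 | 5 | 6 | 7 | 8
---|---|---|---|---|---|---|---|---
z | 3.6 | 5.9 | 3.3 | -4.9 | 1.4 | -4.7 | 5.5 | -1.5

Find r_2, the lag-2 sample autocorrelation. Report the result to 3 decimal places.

0.218

Mean z̄ = (3.6 + 5.9 + 3.3 − 4.9 + 1.4 − 4.7 + 5.5 − 1.5)/8 = 1.0750
Deviations from mean: 2.5250, 4.8250, 2.2250, -5.9750, 0.3250, -5.7750, 4.4250, -2.5750
Numerator Σ_{t=1}^{6}(z_t−z̄)(z_{t+2}−z̄) = 28.3263
Denominator Σ(z_t−z̄)² = 129.9750
r_2 = 28.3263 / 129.9750 = 0.218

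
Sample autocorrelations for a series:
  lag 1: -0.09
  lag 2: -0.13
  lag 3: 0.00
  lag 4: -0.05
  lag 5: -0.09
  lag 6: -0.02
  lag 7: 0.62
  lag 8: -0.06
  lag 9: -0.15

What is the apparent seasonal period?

The largest autocorrelation is r_7 = 0.62; the remaining lags stay at or below 0.00.
The dominant spike at lag 7 indicates a seasonal period of 7.

7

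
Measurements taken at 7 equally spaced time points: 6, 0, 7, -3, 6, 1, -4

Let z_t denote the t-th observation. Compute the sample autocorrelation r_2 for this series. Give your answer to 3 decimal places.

0.257

Mean z̄ = (6 + 0 + 7 − 3 + 6 + 1 − 4)/7 = 1.8571
Deviations from mean: 4.1429, -1.8571, 5.1429, -4.8571, 4.1429, -0.8571, -5.8571
Σ(z_t−z̄)(z_{t+2}−z̄) = (21.3061) + (9.0204) + (21.3061) + (4.1633) + (-24.2653) = 31.5306
Denominator Σ(z_t−z̄)² = 122.8571
r_2 = 31.5306 / 122.8571 = 0.257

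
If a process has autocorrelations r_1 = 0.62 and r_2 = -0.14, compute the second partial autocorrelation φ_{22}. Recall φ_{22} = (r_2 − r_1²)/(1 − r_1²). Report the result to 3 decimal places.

-0.852

φ_{22} = (r_2 − r_1²) / (1 − r_1²)
r_1² = (0.62)² = 0.3844
Numerator = -0.14 − 0.3844 = -0.5244; denominator = 1 − 0.3844 = 0.6156
φ_{22} = -0.5244 / 0.6156 = -0.852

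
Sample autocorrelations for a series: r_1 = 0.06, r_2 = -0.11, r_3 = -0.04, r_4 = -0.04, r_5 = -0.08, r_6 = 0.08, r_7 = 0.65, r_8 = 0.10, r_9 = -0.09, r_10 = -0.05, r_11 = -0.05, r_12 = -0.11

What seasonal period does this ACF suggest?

The largest autocorrelation is r_7 = 0.65; the remaining lags stay at or below 0.10.
The dominant spike at lag 7 indicates a seasonal period of 7.

7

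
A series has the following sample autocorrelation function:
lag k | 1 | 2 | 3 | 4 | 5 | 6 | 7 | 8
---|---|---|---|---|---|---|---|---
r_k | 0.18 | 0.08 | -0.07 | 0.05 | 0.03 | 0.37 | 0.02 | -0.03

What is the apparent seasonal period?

The largest autocorrelation is r_6 = 0.37; the remaining lags stay at or below 0.18.
The dominant spike at lag 6 indicates a seasonal period of 6.

6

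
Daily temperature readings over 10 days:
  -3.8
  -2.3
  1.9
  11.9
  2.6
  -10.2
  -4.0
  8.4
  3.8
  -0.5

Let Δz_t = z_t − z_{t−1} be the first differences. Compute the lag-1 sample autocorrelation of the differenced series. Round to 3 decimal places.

First differences Δz: 1.5, 4.2, 10.0, -9.3, -12.8, 6.2, 12.4, -4.6, -4.3
Mean of differences = 0.3667
Numerator Σ(Δz_t−Δz̄)(Δz_{t+1}−Δz̄) = 32.2289
Denominator Σ(Δz_t−Δz̄)² = 600.8600
r_1(Δz) = 32.2289 / 600.8600 = 0.054

0.054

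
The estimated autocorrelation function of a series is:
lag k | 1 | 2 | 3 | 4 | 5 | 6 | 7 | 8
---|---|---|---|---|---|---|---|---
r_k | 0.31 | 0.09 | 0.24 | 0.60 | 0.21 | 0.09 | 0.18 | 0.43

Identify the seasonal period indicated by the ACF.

4

The largest autocorrelation is r_4 = 0.60, with a weaker echo at lag 8 (0.43); the remaining lags stay at or below 0.31. The elevated value at lag 1 (0.31), dropping to 0.09 at lag 2, reflects decaying short-term dependence rather than seasonality.
The dominant spike at lag 4 indicates a seasonal period of 4.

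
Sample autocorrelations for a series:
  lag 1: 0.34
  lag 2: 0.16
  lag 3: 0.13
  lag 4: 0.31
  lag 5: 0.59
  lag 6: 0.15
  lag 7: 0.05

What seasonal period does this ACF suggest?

The largest autocorrelation is r_5 = 0.59; the remaining lags stay at or below 0.34. The elevated value at lag 1 (0.34), dropping to 0.16 at lag 2, reflects decaying short-term dependence rather than seasonality.
The dominant spike at lag 5 indicates a seasonal period of 5.

5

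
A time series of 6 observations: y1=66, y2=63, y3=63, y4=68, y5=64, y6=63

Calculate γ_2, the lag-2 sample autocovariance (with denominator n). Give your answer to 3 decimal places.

Mean ȳ = (66 + 63 + 63 + 68 + 64 + 63)/6 = 64.5000
Deviations: 1.5000, -1.5000, -1.5000, 3.5000, -0.5000, -1.5000
Σ_{t=1}^{4}(y_t−ȳ)(y_{t+2}−ȳ) = -12.0000
γ_2 = -12.0000 / 6 = -2.000

-2.000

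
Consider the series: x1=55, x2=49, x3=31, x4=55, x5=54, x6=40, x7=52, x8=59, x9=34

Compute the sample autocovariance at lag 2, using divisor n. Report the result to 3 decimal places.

-43.654

Mean x̄ = (55 + 49 + 31 + 55 + 54 + 40 + 52 + 59 + 34)/9 = 47.6667
Σ_{t=1}^{7}(x_t−x̄)(x_{t+2}−x̄) = -392.8889
γ_2 = -392.8889 / 9 = -43.654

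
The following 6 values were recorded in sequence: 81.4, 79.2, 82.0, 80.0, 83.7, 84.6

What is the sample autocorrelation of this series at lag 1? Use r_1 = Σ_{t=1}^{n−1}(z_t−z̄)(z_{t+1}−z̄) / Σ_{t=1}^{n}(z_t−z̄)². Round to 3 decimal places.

Mean z̄ = (81.4 + 79.2 + 82.0 + 80.0 + 83.7 + 84.6)/6 = 81.8167
Deviations from mean: -0.4167, -2.6167, 0.1833, -1.8167, 1.8833, 2.7833
Σ(z_t−z̄)(z_{t+1}−z̄) = (1.0903) + (-0.4797) + (-0.3331) + (-3.4214) + (5.2419) = 2.0981
Denominator Σ(z_t−z̄)² = 21.6483
r_1 = 2.0981 / 21.6483 = 0.097

0.097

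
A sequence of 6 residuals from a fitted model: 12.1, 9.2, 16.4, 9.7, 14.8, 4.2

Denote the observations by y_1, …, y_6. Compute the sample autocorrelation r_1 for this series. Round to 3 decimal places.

-0.520

Mean ȳ = (12.1 + 9.2 + 16.4 + 9.7 + 14.8 + 4.2)/6 = 11.0667
Deviations from mean: 1.0333, -1.8667, 5.3333, -1.3667, 3.7333, -6.8667
Σ(y_t−ȳ)(y_{t+1}−ȳ) = (-1.9289) + (-9.9556) + (-7.2889) + (-5.1022) + (-25.6356) = -49.9111
Denominator Σ(y_t−ȳ)² = 95.9533
r_1 = -49.9111 / 95.9533 = -0.520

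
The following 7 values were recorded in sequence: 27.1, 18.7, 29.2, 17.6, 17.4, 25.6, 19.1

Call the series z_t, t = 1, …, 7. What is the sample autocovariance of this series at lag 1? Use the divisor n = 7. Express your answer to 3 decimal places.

-11.270

Mean z̄ = (27.1 + 18.7 + 29.2 + 17.6 + 17.4 + 25.6 + 19.1)/7 = 22.1000
Deviations: 5.0000, -3.4000, 7.1000, -4.5000, -4.7000, 3.5000, -3.0000
Σ_{t=1}^{6}(z_t−z̄)(z_{t+1}−z̄) = -78.8900
γ_1 = -78.8900 / 7 = -11.270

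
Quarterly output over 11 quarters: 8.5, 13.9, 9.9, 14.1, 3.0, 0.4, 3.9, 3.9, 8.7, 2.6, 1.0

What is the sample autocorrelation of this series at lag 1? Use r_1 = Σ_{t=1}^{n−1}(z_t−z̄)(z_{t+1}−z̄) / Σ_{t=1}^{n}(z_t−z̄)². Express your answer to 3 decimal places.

Mean z̄ = (8.5 + 13.9 + 9.9 + 14.1 + 3.0 + 0.4 + 3.9 + 3.9 + 8.7 + 2.6 + 1.0)/11 = 6.3545
Numerator Σ_{t=1}^{10}(z_t−z̄)(z_{t+1}−z̄) = 90.5752
Denominator Σ(z_t−z̄)² = 241.1273
r_1 = 90.5752 / 241.1273 = 0.376

0.376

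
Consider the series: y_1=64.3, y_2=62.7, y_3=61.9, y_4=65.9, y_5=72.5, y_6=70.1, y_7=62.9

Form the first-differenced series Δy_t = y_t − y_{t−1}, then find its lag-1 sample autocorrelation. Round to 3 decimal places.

0.230

First differences Δy: -1.6, -0.8, 4.0, 6.6, -2.4, -7.2
Mean of differences = -0.2333
Numerator Σ(Δy_t−Δȳ)(Δy_{t+1}−Δȳ) = 27.5922
Denominator Σ(Δy_t−Δȳ)² = 120.0333
r_1(Δy) = 27.5922 / 120.0333 = 0.230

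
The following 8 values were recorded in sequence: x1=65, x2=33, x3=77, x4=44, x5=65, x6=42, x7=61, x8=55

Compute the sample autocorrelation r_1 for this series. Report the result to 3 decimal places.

-0.845

Mean x̄ = (65 + 33 + 77 + 44 + 65 + 42 + 61 + 55)/8 = 55.2500
Deviations from mean: 9.7500, -22.2500, 21.7500, -11.2500, 9.7500, -13.2500, 5.7500, -0.2500
Σ(x_t−x̄)(x_{t+1}−x̄) = (-216.9375) + (-483.9375) + (-244.6875) + (-109.6875) + (-129.1875) + (-76.1875) + (-1.4375) = -1262.0625
Denominator Σ(x_t−x̄)² = 1493.5000
r_1 = -1262.0625 / 1493.5000 = -0.845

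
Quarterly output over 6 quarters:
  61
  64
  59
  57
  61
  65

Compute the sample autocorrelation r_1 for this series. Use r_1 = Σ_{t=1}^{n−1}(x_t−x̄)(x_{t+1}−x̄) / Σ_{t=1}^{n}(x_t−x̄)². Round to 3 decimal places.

0.055

Mean x̄ = (61 + 64 + 59 + 57 + 61 + 65)/6 = 61.1667
Σ(x_t−x̄)(x_{t+1}−x̄) = (-0.4722) + (-6.1389) + (9.0278) + (0.6944) + (-0.6389) = 2.4722
Denominator Σ(x_t−x̄)² = 44.8333
r_1 = 2.4722 / 44.8333 = 0.055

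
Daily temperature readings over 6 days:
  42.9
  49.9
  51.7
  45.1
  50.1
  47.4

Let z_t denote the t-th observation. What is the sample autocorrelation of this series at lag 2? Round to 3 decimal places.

Mean z̄ = (42.9 + 49.9 + 51.7 + 45.1 + 50.1 + 47.4)/6 = 47.8500
Deviations from mean: -4.9500, 2.0500, 3.8500, -2.7500, 2.2500, -0.4500
Numerator Σ_{t=1}^{4}(z_t−z̄)(z_{t+2}−z̄) = -14.7950
Denominator Σ(z_t−z̄)² = 56.3550
r_2 = -14.7950 / 56.3550 = -0.263

-0.263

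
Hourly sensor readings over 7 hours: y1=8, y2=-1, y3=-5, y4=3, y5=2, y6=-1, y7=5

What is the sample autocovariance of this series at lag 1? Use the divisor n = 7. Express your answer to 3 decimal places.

-2.618

Mean ȳ = (8 − 1 − 5 + 3 + 2 − 1 + 5)/7 = 1.5714
Deviations: 6.4286, -2.5714, -6.5714, 1.4286, 0.4286, -2.5714, 3.4286
Σ_{t=1}^{6}(y_t−ȳ)(y_{t+1}−ȳ) = -18.3265
γ_1 = -18.3265 / 7 = -2.618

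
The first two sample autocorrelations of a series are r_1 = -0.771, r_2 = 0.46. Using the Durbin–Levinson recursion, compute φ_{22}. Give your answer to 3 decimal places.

φ_{22} = (r_2 − r_1²) / (1 − r_1²)
r_1² = (-0.771)² = 0.594441
Numerator = 0.46 − 0.5944 = -0.1344; denominator = 1 − 0.5944 = 0.4056
φ_{22} = -0.1344 / 0.4056 = -0.331

-0.331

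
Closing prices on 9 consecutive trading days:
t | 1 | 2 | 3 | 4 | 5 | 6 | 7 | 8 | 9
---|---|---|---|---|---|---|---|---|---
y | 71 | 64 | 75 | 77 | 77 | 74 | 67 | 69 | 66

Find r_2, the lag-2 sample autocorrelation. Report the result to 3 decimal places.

Mean ȳ = (71 + 64 + 75 + 77 + 77 + 74 + 67 + 69 + 66)/9 = 71.1111
Σ(y_t−ȳ)(y_{t+2}−ȳ) = (-0.4321) + (-41.8765) + (22.9012) + (17.0123) + (-24.2099) + (-6.0988) + (21.0123) = -11.6914
Denominator Σ(y_t−ȳ)² = 190.8889
r_2 = -11.6914 / 190.8889 = -0.061

-0.061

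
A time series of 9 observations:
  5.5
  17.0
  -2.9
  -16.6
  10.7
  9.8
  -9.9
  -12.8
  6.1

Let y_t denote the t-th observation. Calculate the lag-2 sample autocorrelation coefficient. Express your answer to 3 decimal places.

-0.702

Mean ȳ = (5.5 + 17.0 − 2.9 − 16.6 + 10.7 + 9.8 − 9.9 − 12.8 + 6.1)/9 = 0.7667
Σ(y_t−ȳ)(y_{t+2}−ȳ) = (-17.3556) + (-281.9189) + (-36.4222) + (-156.8789) + (-105.9556) + (-122.5522) + (-56.8889) = -777.9722
Denominator Σ(y_t−ȳ)² = 1107.5200
r_2 = -777.9722 / 1107.5200 = -0.702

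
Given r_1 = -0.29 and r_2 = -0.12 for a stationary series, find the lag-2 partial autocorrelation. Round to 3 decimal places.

-0.223

φ_{22} = (r_2 − r_1²) / (1 − r_1²)
r_1² = (-0.29)² = 0.0841
Numerator = -0.12 − 0.0841 = -0.2041; denominator = 1 − 0.0841 = 0.9159
φ_{22} = -0.2041 / 0.9159 = -0.223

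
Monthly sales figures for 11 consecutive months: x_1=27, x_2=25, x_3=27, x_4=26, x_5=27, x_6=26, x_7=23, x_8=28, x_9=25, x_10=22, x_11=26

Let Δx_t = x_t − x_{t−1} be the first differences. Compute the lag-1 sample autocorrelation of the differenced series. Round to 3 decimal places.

-0.486

First differences Δx: -2, 2, -1, 1, -1, -3, 5, -3, -3, 4
Mean of differences = -0.1000
Numerator Σ(Δx_t−Δx̄)(Δx_{t+1}−Δx̄) = -38.3100
Denominator Σ(Δx_t−Δx̄)² = 78.9000
r_1(Δx) = -38.3100 / 78.9000 = -0.486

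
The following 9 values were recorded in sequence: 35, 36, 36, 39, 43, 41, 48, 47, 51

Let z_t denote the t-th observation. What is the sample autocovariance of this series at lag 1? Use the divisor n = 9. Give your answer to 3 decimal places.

17.785

Mean z̄ = (35 + 36 + 36 + 39 + 43 + 41 + 48 + 47 + 51)/9 = 41.7778
Σ_{t=1}^{8}(z_t−z̄)(z_{t+1}−z̄) = 160.0617
γ_1 = 160.0617 / 9 = 17.785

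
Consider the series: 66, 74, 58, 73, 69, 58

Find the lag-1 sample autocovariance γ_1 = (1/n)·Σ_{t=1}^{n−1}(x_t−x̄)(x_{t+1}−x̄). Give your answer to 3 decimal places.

Mean x̄ = (66 + 74 + 58 + 73 + 69 + 58)/6 = 66.3333
Deviations: -0.3333, 7.6667, -8.3333, 6.6667, 2.6667, -8.3333
Σ_{t=1}^{5}(x_t−x̄)(x_{t+1}−x̄) = -126.4444
γ_1 = -126.4444 / 6 = -21.074

-21.074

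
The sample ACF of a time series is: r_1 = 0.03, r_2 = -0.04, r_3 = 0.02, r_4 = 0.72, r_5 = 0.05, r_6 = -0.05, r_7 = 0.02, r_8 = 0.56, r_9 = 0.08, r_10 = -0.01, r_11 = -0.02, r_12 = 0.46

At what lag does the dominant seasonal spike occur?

4

The largest autocorrelation is r_4 = 0.72, with weaker echoes at lags 8 (0.56) and 12 (0.46); the remaining lags stay at or below 0.08.
The dominant spike at lag 4 indicates a seasonal period of 4.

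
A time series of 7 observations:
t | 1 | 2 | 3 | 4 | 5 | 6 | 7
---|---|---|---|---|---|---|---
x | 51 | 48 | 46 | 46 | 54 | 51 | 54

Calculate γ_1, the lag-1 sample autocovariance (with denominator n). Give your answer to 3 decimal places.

Mean x̄ = (51 + 48 + 46 + 46 + 54 + 51 + 54)/7 = 50.0000
Deviations: 1.0000, -2.0000, -4.0000, -4.0000, 4.0000, 1.0000, 4.0000
Σ_{t=1}^{6}(x_t−x̄)(x_{t+1}−x̄) = 14.0000
γ_1 = 14.0000 / 7 = 2.000

2.000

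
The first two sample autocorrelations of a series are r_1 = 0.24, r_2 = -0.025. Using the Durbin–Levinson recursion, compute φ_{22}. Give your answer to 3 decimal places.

-0.088

φ_{22} = (r_2 − r_1²) / (1 − r_1²)
r_1² = (0.24)² = 0.0576
Numerator = -0.025 − 0.0576 = -0.0826; denominator = 1 − 0.0576 = 0.9424
φ_{22} = -0.0826 / 0.9424 = -0.088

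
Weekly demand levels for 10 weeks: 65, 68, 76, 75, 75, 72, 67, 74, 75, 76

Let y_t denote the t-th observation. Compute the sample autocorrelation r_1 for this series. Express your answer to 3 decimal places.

Mean ȳ = (65 + 68 + 76 + 75 + 75 + 72 + 67 + 74 + 75 + 76)/10 = 72.3000
Numerator Σ_{t=1}^{9}(y_t−ȳ)(y_{t+1}−ȳ) = 39.1100
Denominator Σ(y_t−ȳ)² = 152.1000
r_1 = 39.1100 / 152.1000 = 0.257

0.257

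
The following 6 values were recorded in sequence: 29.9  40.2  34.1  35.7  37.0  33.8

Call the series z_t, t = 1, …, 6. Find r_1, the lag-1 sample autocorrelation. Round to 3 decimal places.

-0.564

Mean z̄ = (29.9 + 40.2 + 34.1 + 35.7 + 37.0 + 33.8)/6 = 35.1167
Deviations from mean: -5.2167, 5.0833, -1.0167, 0.5833, 1.8833, -1.3167
Numerator Σ_{t=1}^{5}(z_t−z̄)(z_{t+1}−z̄) = -33.6603
Denominator Σ(z_t−z̄)² = 59.7083
r_1 = -33.6603 / 59.7083 = -0.564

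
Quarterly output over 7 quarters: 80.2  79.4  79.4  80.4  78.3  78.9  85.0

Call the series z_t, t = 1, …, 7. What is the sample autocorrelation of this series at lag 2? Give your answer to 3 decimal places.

-0.268

Mean z̄ = (80.2 + 79.4 + 79.4 + 80.4 + 78.3 + 78.9 + 85.0)/7 = 80.2286
Deviations from mean: -0.0286, -0.8286, -0.8286, 0.1714, -1.9286, -1.3286, 4.7714
Numerator Σ_{t=1}^{5}(z_t−z̄)(z_{t+2}−z̄) = -7.9502
Denominator Σ(z_t−z̄)² = 29.6543
r_2 = -7.9502 / 29.6543 = -0.268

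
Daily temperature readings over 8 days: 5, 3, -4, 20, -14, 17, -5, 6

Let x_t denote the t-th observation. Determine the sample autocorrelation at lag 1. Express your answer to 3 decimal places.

-0.871

Mean x̄ = (5 + 3 − 4 + 20 − 14 + 17 − 5 + 6)/8 = 3.5000
Deviations from mean: 1.5000, -0.5000, -7.5000, 16.5000, -17.5000, 13.5000, -8.5000, 2.5000
Σ(x_t−x̄)(x_{t+1}−x̄) = (-0.7500) + (3.7500) + (-123.7500) + (-288.7500) + (-236.2500) + (-114.7500) + (-21.2500) = -781.7500
Denominator Σ(x_t−x̄)² = 898.0000
r_1 = -781.7500 / 898.0000 = -0.871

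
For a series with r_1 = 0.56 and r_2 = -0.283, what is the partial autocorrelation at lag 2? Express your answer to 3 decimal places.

φ_{22} = (r_2 − r_1²) / (1 − r_1²)
r_1² = (0.56)² = 0.3136
Numerator = -0.283 − 0.3136 = -0.5966; denominator = 1 − 0.3136 = 0.6864
φ_{22} = -0.5966 / 0.6864 = -0.869

-0.869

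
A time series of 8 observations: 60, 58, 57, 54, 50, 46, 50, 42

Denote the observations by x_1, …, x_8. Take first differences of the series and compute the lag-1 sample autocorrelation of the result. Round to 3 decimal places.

-0.529

First differences Δx: -2, -1, -3, -4, -4, 4, -8
Mean of differences = -2.5714
Numerator Σ(Δx_t−Δx̄)(Δx_{t+1}−Δx̄) = -42.1837
Denominator Σ(Δx_t−Δx̄)² = 79.7143
r_1(Δx) = -42.1837 / 79.7143 = -0.529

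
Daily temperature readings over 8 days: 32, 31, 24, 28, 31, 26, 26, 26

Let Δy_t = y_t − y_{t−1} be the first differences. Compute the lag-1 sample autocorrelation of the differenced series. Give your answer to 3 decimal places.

First differences Δy: -1, -7, 4, 3, -5, 0, 0
Mean of differences = -0.8571
Numerator Σ(Δy_t−Δȳ)(Δy_{t+1}−Δȳ) = -29.0204
Denominator Σ(Δy_t−Δȳ)² = 94.8571
r_1(Δy) = -29.0204 / 94.8571 = -0.306

-0.306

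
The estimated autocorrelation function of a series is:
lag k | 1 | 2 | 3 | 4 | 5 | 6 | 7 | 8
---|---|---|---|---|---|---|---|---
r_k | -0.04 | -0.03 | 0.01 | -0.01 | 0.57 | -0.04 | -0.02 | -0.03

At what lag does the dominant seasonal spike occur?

The largest autocorrelation is r_5 = 0.57; the remaining lags stay at or below 0.01.
The dominant spike at lag 5 indicates a seasonal period of 5.

5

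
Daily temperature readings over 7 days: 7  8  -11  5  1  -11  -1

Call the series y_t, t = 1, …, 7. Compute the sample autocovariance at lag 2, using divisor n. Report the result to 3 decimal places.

Mean ȳ = (7 + 8 − 11 + 5 + 1 − 11 − 1)/7 = -0.2857
Σ_{t=1}^{5}(y_t−ȳ)(y_{t+2}−ȳ) = -105.5918
γ_2 = -105.5918 / 7 = -15.085

-15.085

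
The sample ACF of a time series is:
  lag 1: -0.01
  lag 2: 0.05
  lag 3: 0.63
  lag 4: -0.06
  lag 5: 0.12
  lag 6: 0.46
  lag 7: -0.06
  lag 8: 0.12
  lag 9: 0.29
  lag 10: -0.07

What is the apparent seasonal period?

3

The largest autocorrelation is r_3 = 0.63, with weaker echoes at lags 6 (0.46) and 9 (0.29); the remaining lags stay at or below 0.12.
The dominant spike at lag 3 indicates a seasonal period of 3.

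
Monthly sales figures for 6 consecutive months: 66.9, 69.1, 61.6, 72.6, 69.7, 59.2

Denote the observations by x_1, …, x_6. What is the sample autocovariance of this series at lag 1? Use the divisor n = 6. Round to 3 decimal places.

-7.591

Mean x̄ = (66.9 + 69.1 + 61.6 + 72.6 + 69.7 + 59.2)/6 = 66.5167
Deviations: 0.3833, 2.5833, -4.9167, 6.0833, 3.1833, -7.3167
Σ_{t=1}^{5}(x_t−x̄)(x_{t+1}−x̄) = -45.5469
γ_1 = -45.5469 / 6 = -7.591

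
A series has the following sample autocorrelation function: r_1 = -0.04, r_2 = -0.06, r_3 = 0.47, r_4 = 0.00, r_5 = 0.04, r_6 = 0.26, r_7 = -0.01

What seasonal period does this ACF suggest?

3

The largest autocorrelation is r_3 = 0.47, with a weaker echo at lag 6 (0.26); the remaining lags stay at or below 0.04.
The dominant spike at lag 3 indicates a seasonal period of 3.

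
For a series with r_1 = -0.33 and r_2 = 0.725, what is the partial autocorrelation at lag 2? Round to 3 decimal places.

φ_{22} = (r_2 − r_1²) / (1 − r_1²)
r_1² = (-0.33)² = 0.1089
Numerator = 0.725 − 0.1089 = 0.6161; denominator = 1 − 0.1089 = 0.8911
φ_{22} = 0.6161 / 0.8911 = 0.691

0.691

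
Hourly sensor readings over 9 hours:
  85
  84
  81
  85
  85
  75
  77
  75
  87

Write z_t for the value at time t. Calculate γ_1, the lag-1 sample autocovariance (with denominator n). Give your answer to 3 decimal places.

2.052

Mean z̄ = (85 + 84 + 81 + 85 + 85 + 75 + 77 + 75 + 87)/9 = 81.5556
Σ_{t=1}^{8}(z_t−z̄)(z_{t+1}−z̄) = 18.4691
γ_1 = 18.4691 / 9 = 2.052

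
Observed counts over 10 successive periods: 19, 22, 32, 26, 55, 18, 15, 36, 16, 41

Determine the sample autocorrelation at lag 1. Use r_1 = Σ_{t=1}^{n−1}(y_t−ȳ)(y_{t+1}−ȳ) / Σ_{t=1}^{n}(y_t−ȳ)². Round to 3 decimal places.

-0.349

Mean ȳ = (19 + 22 + 32 + 26 + 55 + 18 + 15 + 36 + 16 + 41)/10 = 28.0000
Numerator Σ_{t=1}^{9}(y_t−ȳ)(y_{t+1}−ȳ) = -528.0000
Denominator Σ(y_t−ȳ)² = 1512.0000
r_1 = -528.0000 / 1512.0000 = -0.349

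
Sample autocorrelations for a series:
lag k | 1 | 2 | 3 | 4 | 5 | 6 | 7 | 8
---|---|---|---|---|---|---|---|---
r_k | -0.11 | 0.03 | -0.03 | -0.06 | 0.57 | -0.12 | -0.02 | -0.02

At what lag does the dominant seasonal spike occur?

The largest autocorrelation is r_5 = 0.57; the remaining lags stay at or below 0.03.
The dominant spike at lag 5 indicates a seasonal period of 5.

5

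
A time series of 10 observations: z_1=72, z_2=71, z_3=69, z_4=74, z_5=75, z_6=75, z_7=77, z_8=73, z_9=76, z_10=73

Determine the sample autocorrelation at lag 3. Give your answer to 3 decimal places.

Mean z̄ = (72 + 71 + 69 + 74 + 75 + 75 + 77 + 73 + 76 + 73)/10 = 73.5000
Σ(z_t−z̄)(z_{t+3}−z̄) = (-0.7500) + (-3.7500) + (-6.7500) + (1.7500) + (-0.7500) + (3.7500) + (-1.7500) = -8.2500
Denominator Σ(z_t−z̄)² = 52.5000
r_3 = -8.2500 / 52.5000 = -0.157

-0.157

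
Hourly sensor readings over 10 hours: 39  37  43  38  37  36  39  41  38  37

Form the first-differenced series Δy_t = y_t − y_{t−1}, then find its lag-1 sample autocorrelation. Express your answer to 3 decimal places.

-0.400

First differences Δy: -2, 6, -5, -1, -1, 3, 2, -3, -1
Mean of differences = -0.2222
Numerator Σ(Δy_t−Δȳ)(Δy_{t+1}−Δȳ) = -35.8272
Denominator Σ(Δy_t−Δȳ)² = 89.5556
r_1(Δy) = -35.8272 / 89.5556 = -0.400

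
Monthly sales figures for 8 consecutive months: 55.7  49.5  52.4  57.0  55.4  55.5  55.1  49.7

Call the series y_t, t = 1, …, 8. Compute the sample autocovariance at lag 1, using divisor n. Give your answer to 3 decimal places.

Mean ȳ = (55.7 + 49.5 + 52.4 + 57.0 + 55.4 + 55.5 + 55.1 + 49.7)/8 = 53.7875
Deviations: 1.9125, -4.2875, -1.3875, 3.2125, 1.6125, 1.7125, 1.3125, -4.0875
Σ_{t=1}^{7}(y_t−ȳ)(y_{t+1}−ȳ) = -1.8839
γ_1 = -1.8839 / 8 = -0.235

-0.235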